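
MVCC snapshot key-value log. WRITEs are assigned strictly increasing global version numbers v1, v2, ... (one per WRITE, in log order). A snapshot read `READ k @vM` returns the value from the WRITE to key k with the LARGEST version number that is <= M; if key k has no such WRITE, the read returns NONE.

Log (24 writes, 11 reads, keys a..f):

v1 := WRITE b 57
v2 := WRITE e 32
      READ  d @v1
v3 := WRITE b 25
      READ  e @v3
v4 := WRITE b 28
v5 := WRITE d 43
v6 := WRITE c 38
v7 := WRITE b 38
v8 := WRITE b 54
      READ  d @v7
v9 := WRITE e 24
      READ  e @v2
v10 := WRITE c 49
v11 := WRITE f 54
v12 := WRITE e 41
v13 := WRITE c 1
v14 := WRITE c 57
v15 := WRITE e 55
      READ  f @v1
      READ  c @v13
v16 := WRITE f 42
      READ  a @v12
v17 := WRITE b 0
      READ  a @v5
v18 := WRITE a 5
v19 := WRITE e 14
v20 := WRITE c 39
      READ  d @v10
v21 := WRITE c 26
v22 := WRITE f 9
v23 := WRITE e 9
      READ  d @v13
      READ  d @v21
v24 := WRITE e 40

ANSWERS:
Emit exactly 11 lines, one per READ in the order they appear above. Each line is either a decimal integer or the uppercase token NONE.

Answer: NONE
32
43
32
NONE
1
NONE
NONE
43
43
43

Derivation:
v1: WRITE b=57  (b history now [(1, 57)])
v2: WRITE e=32  (e history now [(2, 32)])
READ d @v1: history=[] -> no version <= 1 -> NONE
v3: WRITE b=25  (b history now [(1, 57), (3, 25)])
READ e @v3: history=[(2, 32)] -> pick v2 -> 32
v4: WRITE b=28  (b history now [(1, 57), (3, 25), (4, 28)])
v5: WRITE d=43  (d history now [(5, 43)])
v6: WRITE c=38  (c history now [(6, 38)])
v7: WRITE b=38  (b history now [(1, 57), (3, 25), (4, 28), (7, 38)])
v8: WRITE b=54  (b history now [(1, 57), (3, 25), (4, 28), (7, 38), (8, 54)])
READ d @v7: history=[(5, 43)] -> pick v5 -> 43
v9: WRITE e=24  (e history now [(2, 32), (9, 24)])
READ e @v2: history=[(2, 32), (9, 24)] -> pick v2 -> 32
v10: WRITE c=49  (c history now [(6, 38), (10, 49)])
v11: WRITE f=54  (f history now [(11, 54)])
v12: WRITE e=41  (e history now [(2, 32), (9, 24), (12, 41)])
v13: WRITE c=1  (c history now [(6, 38), (10, 49), (13, 1)])
v14: WRITE c=57  (c history now [(6, 38), (10, 49), (13, 1), (14, 57)])
v15: WRITE e=55  (e history now [(2, 32), (9, 24), (12, 41), (15, 55)])
READ f @v1: history=[(11, 54)] -> no version <= 1 -> NONE
READ c @v13: history=[(6, 38), (10, 49), (13, 1), (14, 57)] -> pick v13 -> 1
v16: WRITE f=42  (f history now [(11, 54), (16, 42)])
READ a @v12: history=[] -> no version <= 12 -> NONE
v17: WRITE b=0  (b history now [(1, 57), (3, 25), (4, 28), (7, 38), (8, 54), (17, 0)])
READ a @v5: history=[] -> no version <= 5 -> NONE
v18: WRITE a=5  (a history now [(18, 5)])
v19: WRITE e=14  (e history now [(2, 32), (9, 24), (12, 41), (15, 55), (19, 14)])
v20: WRITE c=39  (c history now [(6, 38), (10, 49), (13, 1), (14, 57), (20, 39)])
READ d @v10: history=[(5, 43)] -> pick v5 -> 43
v21: WRITE c=26  (c history now [(6, 38), (10, 49), (13, 1), (14, 57), (20, 39), (21, 26)])
v22: WRITE f=9  (f history now [(11, 54), (16, 42), (22, 9)])
v23: WRITE e=9  (e history now [(2, 32), (9, 24), (12, 41), (15, 55), (19, 14), (23, 9)])
READ d @v13: history=[(5, 43)] -> pick v5 -> 43
READ d @v21: history=[(5, 43)] -> pick v5 -> 43
v24: WRITE e=40  (e history now [(2, 32), (9, 24), (12, 41), (15, 55), (19, 14), (23, 9), (24, 40)])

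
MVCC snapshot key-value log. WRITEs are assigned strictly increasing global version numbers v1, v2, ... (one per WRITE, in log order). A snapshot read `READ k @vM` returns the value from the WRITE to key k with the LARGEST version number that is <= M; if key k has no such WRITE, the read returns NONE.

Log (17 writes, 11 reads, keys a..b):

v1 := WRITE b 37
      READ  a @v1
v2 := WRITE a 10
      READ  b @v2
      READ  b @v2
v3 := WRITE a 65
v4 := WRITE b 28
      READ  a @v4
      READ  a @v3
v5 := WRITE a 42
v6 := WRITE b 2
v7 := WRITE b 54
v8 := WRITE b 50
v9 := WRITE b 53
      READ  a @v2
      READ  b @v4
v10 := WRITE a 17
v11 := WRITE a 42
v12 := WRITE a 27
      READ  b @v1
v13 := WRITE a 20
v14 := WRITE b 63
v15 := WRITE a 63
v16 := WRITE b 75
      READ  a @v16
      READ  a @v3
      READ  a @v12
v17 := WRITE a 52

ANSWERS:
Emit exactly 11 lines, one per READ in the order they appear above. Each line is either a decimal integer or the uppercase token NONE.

v1: WRITE b=37  (b history now [(1, 37)])
READ a @v1: history=[] -> no version <= 1 -> NONE
v2: WRITE a=10  (a history now [(2, 10)])
READ b @v2: history=[(1, 37)] -> pick v1 -> 37
READ b @v2: history=[(1, 37)] -> pick v1 -> 37
v3: WRITE a=65  (a history now [(2, 10), (3, 65)])
v4: WRITE b=28  (b history now [(1, 37), (4, 28)])
READ a @v4: history=[(2, 10), (3, 65)] -> pick v3 -> 65
READ a @v3: history=[(2, 10), (3, 65)] -> pick v3 -> 65
v5: WRITE a=42  (a history now [(2, 10), (3, 65), (5, 42)])
v6: WRITE b=2  (b history now [(1, 37), (4, 28), (6, 2)])
v7: WRITE b=54  (b history now [(1, 37), (4, 28), (6, 2), (7, 54)])
v8: WRITE b=50  (b history now [(1, 37), (4, 28), (6, 2), (7, 54), (8, 50)])
v9: WRITE b=53  (b history now [(1, 37), (4, 28), (6, 2), (7, 54), (8, 50), (9, 53)])
READ a @v2: history=[(2, 10), (3, 65), (5, 42)] -> pick v2 -> 10
READ b @v4: history=[(1, 37), (4, 28), (6, 2), (7, 54), (8, 50), (9, 53)] -> pick v4 -> 28
v10: WRITE a=17  (a history now [(2, 10), (3, 65), (5, 42), (10, 17)])
v11: WRITE a=42  (a history now [(2, 10), (3, 65), (5, 42), (10, 17), (11, 42)])
v12: WRITE a=27  (a history now [(2, 10), (3, 65), (5, 42), (10, 17), (11, 42), (12, 27)])
READ b @v1: history=[(1, 37), (4, 28), (6, 2), (7, 54), (8, 50), (9, 53)] -> pick v1 -> 37
v13: WRITE a=20  (a history now [(2, 10), (3, 65), (5, 42), (10, 17), (11, 42), (12, 27), (13, 20)])
v14: WRITE b=63  (b history now [(1, 37), (4, 28), (6, 2), (7, 54), (8, 50), (9, 53), (14, 63)])
v15: WRITE a=63  (a history now [(2, 10), (3, 65), (5, 42), (10, 17), (11, 42), (12, 27), (13, 20), (15, 63)])
v16: WRITE b=75  (b history now [(1, 37), (4, 28), (6, 2), (7, 54), (8, 50), (9, 53), (14, 63), (16, 75)])
READ a @v16: history=[(2, 10), (3, 65), (5, 42), (10, 17), (11, 42), (12, 27), (13, 20), (15, 63)] -> pick v15 -> 63
READ a @v3: history=[(2, 10), (3, 65), (5, 42), (10, 17), (11, 42), (12, 27), (13, 20), (15, 63)] -> pick v3 -> 65
READ a @v12: history=[(2, 10), (3, 65), (5, 42), (10, 17), (11, 42), (12, 27), (13, 20), (15, 63)] -> pick v12 -> 27
v17: WRITE a=52  (a history now [(2, 10), (3, 65), (5, 42), (10, 17), (11, 42), (12, 27), (13, 20), (15, 63), (17, 52)])

Answer: NONE
37
37
65
65
10
28
37
63
65
27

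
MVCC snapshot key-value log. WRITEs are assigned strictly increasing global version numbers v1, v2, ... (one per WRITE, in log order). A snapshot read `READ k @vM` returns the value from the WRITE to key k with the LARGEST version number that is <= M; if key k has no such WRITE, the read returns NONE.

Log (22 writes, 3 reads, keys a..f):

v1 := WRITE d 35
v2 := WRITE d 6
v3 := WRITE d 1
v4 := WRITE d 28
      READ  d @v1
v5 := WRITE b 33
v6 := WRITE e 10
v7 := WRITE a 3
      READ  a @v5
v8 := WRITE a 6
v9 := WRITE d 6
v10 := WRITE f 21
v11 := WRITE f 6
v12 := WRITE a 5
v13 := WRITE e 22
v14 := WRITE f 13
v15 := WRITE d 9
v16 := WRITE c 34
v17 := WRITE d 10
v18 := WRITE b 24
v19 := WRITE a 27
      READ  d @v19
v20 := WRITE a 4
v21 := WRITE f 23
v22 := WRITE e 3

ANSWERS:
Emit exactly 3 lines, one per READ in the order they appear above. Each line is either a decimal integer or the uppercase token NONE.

v1: WRITE d=35  (d history now [(1, 35)])
v2: WRITE d=6  (d history now [(1, 35), (2, 6)])
v3: WRITE d=1  (d history now [(1, 35), (2, 6), (3, 1)])
v4: WRITE d=28  (d history now [(1, 35), (2, 6), (3, 1), (4, 28)])
READ d @v1: history=[(1, 35), (2, 6), (3, 1), (4, 28)] -> pick v1 -> 35
v5: WRITE b=33  (b history now [(5, 33)])
v6: WRITE e=10  (e history now [(6, 10)])
v7: WRITE a=3  (a history now [(7, 3)])
READ a @v5: history=[(7, 3)] -> no version <= 5 -> NONE
v8: WRITE a=6  (a history now [(7, 3), (8, 6)])
v9: WRITE d=6  (d history now [(1, 35), (2, 6), (3, 1), (4, 28), (9, 6)])
v10: WRITE f=21  (f history now [(10, 21)])
v11: WRITE f=6  (f history now [(10, 21), (11, 6)])
v12: WRITE a=5  (a history now [(7, 3), (8, 6), (12, 5)])
v13: WRITE e=22  (e history now [(6, 10), (13, 22)])
v14: WRITE f=13  (f history now [(10, 21), (11, 6), (14, 13)])
v15: WRITE d=9  (d history now [(1, 35), (2, 6), (3, 1), (4, 28), (9, 6), (15, 9)])
v16: WRITE c=34  (c history now [(16, 34)])
v17: WRITE d=10  (d history now [(1, 35), (2, 6), (3, 1), (4, 28), (9, 6), (15, 9), (17, 10)])
v18: WRITE b=24  (b history now [(5, 33), (18, 24)])
v19: WRITE a=27  (a history now [(7, 3), (8, 6), (12, 5), (19, 27)])
READ d @v19: history=[(1, 35), (2, 6), (3, 1), (4, 28), (9, 6), (15, 9), (17, 10)] -> pick v17 -> 10
v20: WRITE a=4  (a history now [(7, 3), (8, 6), (12, 5), (19, 27), (20, 4)])
v21: WRITE f=23  (f history now [(10, 21), (11, 6), (14, 13), (21, 23)])
v22: WRITE e=3  (e history now [(6, 10), (13, 22), (22, 3)])

Answer: 35
NONE
10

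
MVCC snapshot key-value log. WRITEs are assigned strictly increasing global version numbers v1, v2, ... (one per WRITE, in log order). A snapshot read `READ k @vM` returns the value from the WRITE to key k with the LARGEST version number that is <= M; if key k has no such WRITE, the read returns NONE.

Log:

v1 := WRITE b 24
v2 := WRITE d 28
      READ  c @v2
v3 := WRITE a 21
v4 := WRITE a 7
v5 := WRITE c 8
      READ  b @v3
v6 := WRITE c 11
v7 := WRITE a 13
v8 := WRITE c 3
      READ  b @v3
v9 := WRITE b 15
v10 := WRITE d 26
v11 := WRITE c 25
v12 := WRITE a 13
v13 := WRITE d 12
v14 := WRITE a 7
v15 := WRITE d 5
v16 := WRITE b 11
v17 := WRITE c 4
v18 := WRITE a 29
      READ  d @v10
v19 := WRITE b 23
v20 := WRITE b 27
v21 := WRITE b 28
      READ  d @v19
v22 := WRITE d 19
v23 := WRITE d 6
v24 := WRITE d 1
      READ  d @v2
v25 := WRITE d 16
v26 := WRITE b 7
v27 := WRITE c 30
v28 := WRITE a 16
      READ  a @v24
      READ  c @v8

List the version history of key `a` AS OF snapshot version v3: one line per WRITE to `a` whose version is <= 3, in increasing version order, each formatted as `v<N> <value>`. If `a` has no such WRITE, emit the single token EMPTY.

Scan writes for key=a with version <= 3:
  v1 WRITE b 24 -> skip
  v2 WRITE d 28 -> skip
  v3 WRITE a 21 -> keep
  v4 WRITE a 7 -> drop (> snap)
  v5 WRITE c 8 -> skip
  v6 WRITE c 11 -> skip
  v7 WRITE a 13 -> drop (> snap)
  v8 WRITE c 3 -> skip
  v9 WRITE b 15 -> skip
  v10 WRITE d 26 -> skip
  v11 WRITE c 25 -> skip
  v12 WRITE a 13 -> drop (> snap)
  v13 WRITE d 12 -> skip
  v14 WRITE a 7 -> drop (> snap)
  v15 WRITE d 5 -> skip
  v16 WRITE b 11 -> skip
  v17 WRITE c 4 -> skip
  v18 WRITE a 29 -> drop (> snap)
  v19 WRITE b 23 -> skip
  v20 WRITE b 27 -> skip
  v21 WRITE b 28 -> skip
  v22 WRITE d 19 -> skip
  v23 WRITE d 6 -> skip
  v24 WRITE d 1 -> skip
  v25 WRITE d 16 -> skip
  v26 WRITE b 7 -> skip
  v27 WRITE c 30 -> skip
  v28 WRITE a 16 -> drop (> snap)
Collected: [(3, 21)]

Answer: v3 21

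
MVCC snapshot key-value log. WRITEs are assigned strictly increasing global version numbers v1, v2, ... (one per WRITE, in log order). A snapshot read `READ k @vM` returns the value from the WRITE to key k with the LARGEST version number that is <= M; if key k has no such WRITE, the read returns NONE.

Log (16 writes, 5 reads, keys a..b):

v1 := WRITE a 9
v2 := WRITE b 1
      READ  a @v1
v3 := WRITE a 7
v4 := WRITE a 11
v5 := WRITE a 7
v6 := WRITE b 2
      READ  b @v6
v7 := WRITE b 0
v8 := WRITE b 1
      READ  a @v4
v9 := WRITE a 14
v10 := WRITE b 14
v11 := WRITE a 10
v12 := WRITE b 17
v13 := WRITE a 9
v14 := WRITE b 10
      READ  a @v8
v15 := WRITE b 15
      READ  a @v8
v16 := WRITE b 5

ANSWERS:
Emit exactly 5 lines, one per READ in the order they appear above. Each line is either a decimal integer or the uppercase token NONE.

v1: WRITE a=9  (a history now [(1, 9)])
v2: WRITE b=1  (b history now [(2, 1)])
READ a @v1: history=[(1, 9)] -> pick v1 -> 9
v3: WRITE a=7  (a history now [(1, 9), (3, 7)])
v4: WRITE a=11  (a history now [(1, 9), (3, 7), (4, 11)])
v5: WRITE a=7  (a history now [(1, 9), (3, 7), (4, 11), (5, 7)])
v6: WRITE b=2  (b history now [(2, 1), (6, 2)])
READ b @v6: history=[(2, 1), (6, 2)] -> pick v6 -> 2
v7: WRITE b=0  (b history now [(2, 1), (6, 2), (7, 0)])
v8: WRITE b=1  (b history now [(2, 1), (6, 2), (7, 0), (8, 1)])
READ a @v4: history=[(1, 9), (3, 7), (4, 11), (5, 7)] -> pick v4 -> 11
v9: WRITE a=14  (a history now [(1, 9), (3, 7), (4, 11), (5, 7), (9, 14)])
v10: WRITE b=14  (b history now [(2, 1), (6, 2), (7, 0), (8, 1), (10, 14)])
v11: WRITE a=10  (a history now [(1, 9), (3, 7), (4, 11), (5, 7), (9, 14), (11, 10)])
v12: WRITE b=17  (b history now [(2, 1), (6, 2), (7, 0), (8, 1), (10, 14), (12, 17)])
v13: WRITE a=9  (a history now [(1, 9), (3, 7), (4, 11), (5, 7), (9, 14), (11, 10), (13, 9)])
v14: WRITE b=10  (b history now [(2, 1), (6, 2), (7, 0), (8, 1), (10, 14), (12, 17), (14, 10)])
READ a @v8: history=[(1, 9), (3, 7), (4, 11), (5, 7), (9, 14), (11, 10), (13, 9)] -> pick v5 -> 7
v15: WRITE b=15  (b history now [(2, 1), (6, 2), (7, 0), (8, 1), (10, 14), (12, 17), (14, 10), (15, 15)])
READ a @v8: history=[(1, 9), (3, 7), (4, 11), (5, 7), (9, 14), (11, 10), (13, 9)] -> pick v5 -> 7
v16: WRITE b=5  (b history now [(2, 1), (6, 2), (7, 0), (8, 1), (10, 14), (12, 17), (14, 10), (15, 15), (16, 5)])

Answer: 9
2
11
7
7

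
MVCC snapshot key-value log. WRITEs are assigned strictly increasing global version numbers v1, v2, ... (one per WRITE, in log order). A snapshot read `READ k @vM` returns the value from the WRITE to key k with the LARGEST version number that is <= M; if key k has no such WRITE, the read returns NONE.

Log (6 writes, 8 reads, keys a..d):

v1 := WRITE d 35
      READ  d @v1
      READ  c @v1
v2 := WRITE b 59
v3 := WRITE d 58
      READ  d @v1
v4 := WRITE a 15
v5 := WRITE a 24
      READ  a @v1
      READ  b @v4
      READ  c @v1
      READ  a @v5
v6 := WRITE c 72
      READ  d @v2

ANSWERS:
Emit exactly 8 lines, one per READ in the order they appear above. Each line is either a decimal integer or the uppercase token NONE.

v1: WRITE d=35  (d history now [(1, 35)])
READ d @v1: history=[(1, 35)] -> pick v1 -> 35
READ c @v1: history=[] -> no version <= 1 -> NONE
v2: WRITE b=59  (b history now [(2, 59)])
v3: WRITE d=58  (d history now [(1, 35), (3, 58)])
READ d @v1: history=[(1, 35), (3, 58)] -> pick v1 -> 35
v4: WRITE a=15  (a history now [(4, 15)])
v5: WRITE a=24  (a history now [(4, 15), (5, 24)])
READ a @v1: history=[(4, 15), (5, 24)] -> no version <= 1 -> NONE
READ b @v4: history=[(2, 59)] -> pick v2 -> 59
READ c @v1: history=[] -> no version <= 1 -> NONE
READ a @v5: history=[(4, 15), (5, 24)] -> pick v5 -> 24
v6: WRITE c=72  (c history now [(6, 72)])
READ d @v2: history=[(1, 35), (3, 58)] -> pick v1 -> 35

Answer: 35
NONE
35
NONE
59
NONE
24
35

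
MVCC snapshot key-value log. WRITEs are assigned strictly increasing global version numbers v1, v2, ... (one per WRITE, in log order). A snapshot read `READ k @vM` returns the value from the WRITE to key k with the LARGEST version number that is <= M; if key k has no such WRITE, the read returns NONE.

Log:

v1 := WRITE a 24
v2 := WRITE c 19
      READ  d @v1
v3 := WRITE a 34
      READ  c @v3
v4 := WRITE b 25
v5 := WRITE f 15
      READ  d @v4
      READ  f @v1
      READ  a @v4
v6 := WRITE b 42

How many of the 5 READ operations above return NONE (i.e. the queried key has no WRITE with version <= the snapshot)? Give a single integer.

v1: WRITE a=24  (a history now [(1, 24)])
v2: WRITE c=19  (c history now [(2, 19)])
READ d @v1: history=[] -> no version <= 1 -> NONE
v3: WRITE a=34  (a history now [(1, 24), (3, 34)])
READ c @v3: history=[(2, 19)] -> pick v2 -> 19
v4: WRITE b=25  (b history now [(4, 25)])
v5: WRITE f=15  (f history now [(5, 15)])
READ d @v4: history=[] -> no version <= 4 -> NONE
READ f @v1: history=[(5, 15)] -> no version <= 1 -> NONE
READ a @v4: history=[(1, 24), (3, 34)] -> pick v3 -> 34
v6: WRITE b=42  (b history now [(4, 25), (6, 42)])
Read results in order: ['NONE', '19', 'NONE', 'NONE', '34']
NONE count = 3

Answer: 3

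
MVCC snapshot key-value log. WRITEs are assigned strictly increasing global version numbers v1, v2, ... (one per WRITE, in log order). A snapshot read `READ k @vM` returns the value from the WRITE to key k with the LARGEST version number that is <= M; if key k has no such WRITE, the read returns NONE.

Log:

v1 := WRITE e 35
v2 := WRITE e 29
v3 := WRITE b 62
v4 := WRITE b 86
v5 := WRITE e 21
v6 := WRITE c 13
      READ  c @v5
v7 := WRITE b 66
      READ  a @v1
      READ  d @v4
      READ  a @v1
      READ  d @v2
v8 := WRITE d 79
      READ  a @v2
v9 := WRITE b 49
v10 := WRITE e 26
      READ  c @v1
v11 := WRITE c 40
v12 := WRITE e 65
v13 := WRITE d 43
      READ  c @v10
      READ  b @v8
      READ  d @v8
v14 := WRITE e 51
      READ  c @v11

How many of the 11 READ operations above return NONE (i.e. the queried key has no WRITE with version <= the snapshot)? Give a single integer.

Answer: 7

Derivation:
v1: WRITE e=35  (e history now [(1, 35)])
v2: WRITE e=29  (e history now [(1, 35), (2, 29)])
v3: WRITE b=62  (b history now [(3, 62)])
v4: WRITE b=86  (b history now [(3, 62), (4, 86)])
v5: WRITE e=21  (e history now [(1, 35), (2, 29), (5, 21)])
v6: WRITE c=13  (c history now [(6, 13)])
READ c @v5: history=[(6, 13)] -> no version <= 5 -> NONE
v7: WRITE b=66  (b history now [(3, 62), (4, 86), (7, 66)])
READ a @v1: history=[] -> no version <= 1 -> NONE
READ d @v4: history=[] -> no version <= 4 -> NONE
READ a @v1: history=[] -> no version <= 1 -> NONE
READ d @v2: history=[] -> no version <= 2 -> NONE
v8: WRITE d=79  (d history now [(8, 79)])
READ a @v2: history=[] -> no version <= 2 -> NONE
v9: WRITE b=49  (b history now [(3, 62), (4, 86), (7, 66), (9, 49)])
v10: WRITE e=26  (e history now [(1, 35), (2, 29), (5, 21), (10, 26)])
READ c @v1: history=[(6, 13)] -> no version <= 1 -> NONE
v11: WRITE c=40  (c history now [(6, 13), (11, 40)])
v12: WRITE e=65  (e history now [(1, 35), (2, 29), (5, 21), (10, 26), (12, 65)])
v13: WRITE d=43  (d history now [(8, 79), (13, 43)])
READ c @v10: history=[(6, 13), (11, 40)] -> pick v6 -> 13
READ b @v8: history=[(3, 62), (4, 86), (7, 66), (9, 49)] -> pick v7 -> 66
READ d @v8: history=[(8, 79), (13, 43)] -> pick v8 -> 79
v14: WRITE e=51  (e history now [(1, 35), (2, 29), (5, 21), (10, 26), (12, 65), (14, 51)])
READ c @v11: history=[(6, 13), (11, 40)] -> pick v11 -> 40
Read results in order: ['NONE', 'NONE', 'NONE', 'NONE', 'NONE', 'NONE', 'NONE', '13', '66', '79', '40']
NONE count = 7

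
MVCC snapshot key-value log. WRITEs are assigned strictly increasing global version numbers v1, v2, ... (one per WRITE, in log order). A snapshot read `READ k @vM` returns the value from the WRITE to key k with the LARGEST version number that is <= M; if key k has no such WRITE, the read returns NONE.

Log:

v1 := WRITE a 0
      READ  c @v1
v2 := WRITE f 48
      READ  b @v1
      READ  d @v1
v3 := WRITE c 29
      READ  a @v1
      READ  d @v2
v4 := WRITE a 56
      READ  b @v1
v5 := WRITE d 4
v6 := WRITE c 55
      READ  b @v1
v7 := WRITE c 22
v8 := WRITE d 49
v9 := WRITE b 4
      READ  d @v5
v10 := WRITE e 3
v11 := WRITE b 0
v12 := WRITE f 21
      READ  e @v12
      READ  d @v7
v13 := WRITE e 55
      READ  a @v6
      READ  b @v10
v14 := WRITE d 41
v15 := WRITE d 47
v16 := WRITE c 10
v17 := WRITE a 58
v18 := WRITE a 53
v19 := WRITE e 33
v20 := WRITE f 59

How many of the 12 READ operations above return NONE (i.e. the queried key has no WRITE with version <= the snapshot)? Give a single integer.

v1: WRITE a=0  (a history now [(1, 0)])
READ c @v1: history=[] -> no version <= 1 -> NONE
v2: WRITE f=48  (f history now [(2, 48)])
READ b @v1: history=[] -> no version <= 1 -> NONE
READ d @v1: history=[] -> no version <= 1 -> NONE
v3: WRITE c=29  (c history now [(3, 29)])
READ a @v1: history=[(1, 0)] -> pick v1 -> 0
READ d @v2: history=[] -> no version <= 2 -> NONE
v4: WRITE a=56  (a history now [(1, 0), (4, 56)])
READ b @v1: history=[] -> no version <= 1 -> NONE
v5: WRITE d=4  (d history now [(5, 4)])
v6: WRITE c=55  (c history now [(3, 29), (6, 55)])
READ b @v1: history=[] -> no version <= 1 -> NONE
v7: WRITE c=22  (c history now [(3, 29), (6, 55), (7, 22)])
v8: WRITE d=49  (d history now [(5, 4), (8, 49)])
v9: WRITE b=4  (b history now [(9, 4)])
READ d @v5: history=[(5, 4), (8, 49)] -> pick v5 -> 4
v10: WRITE e=3  (e history now [(10, 3)])
v11: WRITE b=0  (b history now [(9, 4), (11, 0)])
v12: WRITE f=21  (f history now [(2, 48), (12, 21)])
READ e @v12: history=[(10, 3)] -> pick v10 -> 3
READ d @v7: history=[(5, 4), (8, 49)] -> pick v5 -> 4
v13: WRITE e=55  (e history now [(10, 3), (13, 55)])
READ a @v6: history=[(1, 0), (4, 56)] -> pick v4 -> 56
READ b @v10: history=[(9, 4), (11, 0)] -> pick v9 -> 4
v14: WRITE d=41  (d history now [(5, 4), (8, 49), (14, 41)])
v15: WRITE d=47  (d history now [(5, 4), (8, 49), (14, 41), (15, 47)])
v16: WRITE c=10  (c history now [(3, 29), (6, 55), (7, 22), (16, 10)])
v17: WRITE a=58  (a history now [(1, 0), (4, 56), (17, 58)])
v18: WRITE a=53  (a history now [(1, 0), (4, 56), (17, 58), (18, 53)])
v19: WRITE e=33  (e history now [(10, 3), (13, 55), (19, 33)])
v20: WRITE f=59  (f history now [(2, 48), (12, 21), (20, 59)])
Read results in order: ['NONE', 'NONE', 'NONE', '0', 'NONE', 'NONE', 'NONE', '4', '3', '4', '56', '4']
NONE count = 6

Answer: 6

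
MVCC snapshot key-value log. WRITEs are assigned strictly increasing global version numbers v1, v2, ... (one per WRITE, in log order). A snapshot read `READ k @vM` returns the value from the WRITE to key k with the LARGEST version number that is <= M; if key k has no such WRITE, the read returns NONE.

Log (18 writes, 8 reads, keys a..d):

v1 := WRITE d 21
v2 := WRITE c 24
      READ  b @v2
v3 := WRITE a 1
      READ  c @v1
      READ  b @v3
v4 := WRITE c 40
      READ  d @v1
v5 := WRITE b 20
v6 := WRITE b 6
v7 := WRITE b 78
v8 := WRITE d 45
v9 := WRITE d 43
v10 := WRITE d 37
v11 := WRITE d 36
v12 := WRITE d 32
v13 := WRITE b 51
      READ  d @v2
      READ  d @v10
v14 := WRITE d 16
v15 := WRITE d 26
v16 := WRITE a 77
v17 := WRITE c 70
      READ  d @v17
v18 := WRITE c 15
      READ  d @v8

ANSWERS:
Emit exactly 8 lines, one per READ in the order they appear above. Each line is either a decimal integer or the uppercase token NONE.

Answer: NONE
NONE
NONE
21
21
37
26
45

Derivation:
v1: WRITE d=21  (d history now [(1, 21)])
v2: WRITE c=24  (c history now [(2, 24)])
READ b @v2: history=[] -> no version <= 2 -> NONE
v3: WRITE a=1  (a history now [(3, 1)])
READ c @v1: history=[(2, 24)] -> no version <= 1 -> NONE
READ b @v3: history=[] -> no version <= 3 -> NONE
v4: WRITE c=40  (c history now [(2, 24), (4, 40)])
READ d @v1: history=[(1, 21)] -> pick v1 -> 21
v5: WRITE b=20  (b history now [(5, 20)])
v6: WRITE b=6  (b history now [(5, 20), (6, 6)])
v7: WRITE b=78  (b history now [(5, 20), (6, 6), (7, 78)])
v8: WRITE d=45  (d history now [(1, 21), (8, 45)])
v9: WRITE d=43  (d history now [(1, 21), (8, 45), (9, 43)])
v10: WRITE d=37  (d history now [(1, 21), (8, 45), (9, 43), (10, 37)])
v11: WRITE d=36  (d history now [(1, 21), (8, 45), (9, 43), (10, 37), (11, 36)])
v12: WRITE d=32  (d history now [(1, 21), (8, 45), (9, 43), (10, 37), (11, 36), (12, 32)])
v13: WRITE b=51  (b history now [(5, 20), (6, 6), (7, 78), (13, 51)])
READ d @v2: history=[(1, 21), (8, 45), (9, 43), (10, 37), (11, 36), (12, 32)] -> pick v1 -> 21
READ d @v10: history=[(1, 21), (8, 45), (9, 43), (10, 37), (11, 36), (12, 32)] -> pick v10 -> 37
v14: WRITE d=16  (d history now [(1, 21), (8, 45), (9, 43), (10, 37), (11, 36), (12, 32), (14, 16)])
v15: WRITE d=26  (d history now [(1, 21), (8, 45), (9, 43), (10, 37), (11, 36), (12, 32), (14, 16), (15, 26)])
v16: WRITE a=77  (a history now [(3, 1), (16, 77)])
v17: WRITE c=70  (c history now [(2, 24), (4, 40), (17, 70)])
READ d @v17: history=[(1, 21), (8, 45), (9, 43), (10, 37), (11, 36), (12, 32), (14, 16), (15, 26)] -> pick v15 -> 26
v18: WRITE c=15  (c history now [(2, 24), (4, 40), (17, 70), (18, 15)])
READ d @v8: history=[(1, 21), (8, 45), (9, 43), (10, 37), (11, 36), (12, 32), (14, 16), (15, 26)] -> pick v8 -> 45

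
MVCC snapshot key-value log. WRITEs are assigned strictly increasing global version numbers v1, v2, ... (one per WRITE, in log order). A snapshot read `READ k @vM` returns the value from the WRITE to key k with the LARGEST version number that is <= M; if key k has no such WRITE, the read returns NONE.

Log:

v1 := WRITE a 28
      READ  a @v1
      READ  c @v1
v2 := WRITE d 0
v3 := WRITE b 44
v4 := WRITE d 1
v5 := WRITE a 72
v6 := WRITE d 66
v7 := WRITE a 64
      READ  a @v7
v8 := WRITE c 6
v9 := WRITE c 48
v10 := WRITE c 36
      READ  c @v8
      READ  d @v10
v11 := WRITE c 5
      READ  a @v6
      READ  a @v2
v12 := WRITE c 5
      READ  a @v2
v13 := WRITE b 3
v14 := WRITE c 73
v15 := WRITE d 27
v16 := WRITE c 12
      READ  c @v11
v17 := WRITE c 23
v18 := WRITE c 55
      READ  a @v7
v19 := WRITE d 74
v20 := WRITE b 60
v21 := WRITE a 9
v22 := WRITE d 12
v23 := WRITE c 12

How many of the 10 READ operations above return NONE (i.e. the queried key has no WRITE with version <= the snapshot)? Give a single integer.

Answer: 1

Derivation:
v1: WRITE a=28  (a history now [(1, 28)])
READ a @v1: history=[(1, 28)] -> pick v1 -> 28
READ c @v1: history=[] -> no version <= 1 -> NONE
v2: WRITE d=0  (d history now [(2, 0)])
v3: WRITE b=44  (b history now [(3, 44)])
v4: WRITE d=1  (d history now [(2, 0), (4, 1)])
v5: WRITE a=72  (a history now [(1, 28), (5, 72)])
v6: WRITE d=66  (d history now [(2, 0), (4, 1), (6, 66)])
v7: WRITE a=64  (a history now [(1, 28), (5, 72), (7, 64)])
READ a @v7: history=[(1, 28), (5, 72), (7, 64)] -> pick v7 -> 64
v8: WRITE c=6  (c history now [(8, 6)])
v9: WRITE c=48  (c history now [(8, 6), (9, 48)])
v10: WRITE c=36  (c history now [(8, 6), (9, 48), (10, 36)])
READ c @v8: history=[(8, 6), (9, 48), (10, 36)] -> pick v8 -> 6
READ d @v10: history=[(2, 0), (4, 1), (6, 66)] -> pick v6 -> 66
v11: WRITE c=5  (c history now [(8, 6), (9, 48), (10, 36), (11, 5)])
READ a @v6: history=[(1, 28), (5, 72), (7, 64)] -> pick v5 -> 72
READ a @v2: history=[(1, 28), (5, 72), (7, 64)] -> pick v1 -> 28
v12: WRITE c=5  (c history now [(8, 6), (9, 48), (10, 36), (11, 5), (12, 5)])
READ a @v2: history=[(1, 28), (5, 72), (7, 64)] -> pick v1 -> 28
v13: WRITE b=3  (b history now [(3, 44), (13, 3)])
v14: WRITE c=73  (c history now [(8, 6), (9, 48), (10, 36), (11, 5), (12, 5), (14, 73)])
v15: WRITE d=27  (d history now [(2, 0), (4, 1), (6, 66), (15, 27)])
v16: WRITE c=12  (c history now [(8, 6), (9, 48), (10, 36), (11, 5), (12, 5), (14, 73), (16, 12)])
READ c @v11: history=[(8, 6), (9, 48), (10, 36), (11, 5), (12, 5), (14, 73), (16, 12)] -> pick v11 -> 5
v17: WRITE c=23  (c history now [(8, 6), (9, 48), (10, 36), (11, 5), (12, 5), (14, 73), (16, 12), (17, 23)])
v18: WRITE c=55  (c history now [(8, 6), (9, 48), (10, 36), (11, 5), (12, 5), (14, 73), (16, 12), (17, 23), (18, 55)])
READ a @v7: history=[(1, 28), (5, 72), (7, 64)] -> pick v7 -> 64
v19: WRITE d=74  (d history now [(2, 0), (4, 1), (6, 66), (15, 27), (19, 74)])
v20: WRITE b=60  (b history now [(3, 44), (13, 3), (20, 60)])
v21: WRITE a=9  (a history now [(1, 28), (5, 72), (7, 64), (21, 9)])
v22: WRITE d=12  (d history now [(2, 0), (4, 1), (6, 66), (15, 27), (19, 74), (22, 12)])
v23: WRITE c=12  (c history now [(8, 6), (9, 48), (10, 36), (11, 5), (12, 5), (14, 73), (16, 12), (17, 23), (18, 55), (23, 12)])
Read results in order: ['28', 'NONE', '64', '6', '66', '72', '28', '28', '5', '64']
NONE count = 1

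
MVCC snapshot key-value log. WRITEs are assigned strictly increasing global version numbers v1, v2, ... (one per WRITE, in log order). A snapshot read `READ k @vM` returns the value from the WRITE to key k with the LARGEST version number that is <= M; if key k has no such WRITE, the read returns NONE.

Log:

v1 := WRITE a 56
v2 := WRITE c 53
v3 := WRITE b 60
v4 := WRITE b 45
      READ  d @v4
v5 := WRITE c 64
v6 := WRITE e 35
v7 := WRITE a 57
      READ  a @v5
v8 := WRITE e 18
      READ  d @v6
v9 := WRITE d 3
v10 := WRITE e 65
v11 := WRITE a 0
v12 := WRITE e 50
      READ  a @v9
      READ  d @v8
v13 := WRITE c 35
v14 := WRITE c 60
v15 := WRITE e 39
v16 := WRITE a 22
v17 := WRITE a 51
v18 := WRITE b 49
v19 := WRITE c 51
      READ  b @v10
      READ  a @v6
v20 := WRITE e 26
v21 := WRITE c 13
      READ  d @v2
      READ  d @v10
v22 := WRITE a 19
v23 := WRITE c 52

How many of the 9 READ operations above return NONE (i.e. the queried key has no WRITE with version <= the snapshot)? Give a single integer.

Answer: 4

Derivation:
v1: WRITE a=56  (a history now [(1, 56)])
v2: WRITE c=53  (c history now [(2, 53)])
v3: WRITE b=60  (b history now [(3, 60)])
v4: WRITE b=45  (b history now [(3, 60), (4, 45)])
READ d @v4: history=[] -> no version <= 4 -> NONE
v5: WRITE c=64  (c history now [(2, 53), (5, 64)])
v6: WRITE e=35  (e history now [(6, 35)])
v7: WRITE a=57  (a history now [(1, 56), (7, 57)])
READ a @v5: history=[(1, 56), (7, 57)] -> pick v1 -> 56
v8: WRITE e=18  (e history now [(6, 35), (8, 18)])
READ d @v6: history=[] -> no version <= 6 -> NONE
v9: WRITE d=3  (d history now [(9, 3)])
v10: WRITE e=65  (e history now [(6, 35), (8, 18), (10, 65)])
v11: WRITE a=0  (a history now [(1, 56), (7, 57), (11, 0)])
v12: WRITE e=50  (e history now [(6, 35), (8, 18), (10, 65), (12, 50)])
READ a @v9: history=[(1, 56), (7, 57), (11, 0)] -> pick v7 -> 57
READ d @v8: history=[(9, 3)] -> no version <= 8 -> NONE
v13: WRITE c=35  (c history now [(2, 53), (5, 64), (13, 35)])
v14: WRITE c=60  (c history now [(2, 53), (5, 64), (13, 35), (14, 60)])
v15: WRITE e=39  (e history now [(6, 35), (8, 18), (10, 65), (12, 50), (15, 39)])
v16: WRITE a=22  (a history now [(1, 56), (7, 57), (11, 0), (16, 22)])
v17: WRITE a=51  (a history now [(1, 56), (7, 57), (11, 0), (16, 22), (17, 51)])
v18: WRITE b=49  (b history now [(3, 60), (4, 45), (18, 49)])
v19: WRITE c=51  (c history now [(2, 53), (5, 64), (13, 35), (14, 60), (19, 51)])
READ b @v10: history=[(3, 60), (4, 45), (18, 49)] -> pick v4 -> 45
READ a @v6: history=[(1, 56), (7, 57), (11, 0), (16, 22), (17, 51)] -> pick v1 -> 56
v20: WRITE e=26  (e history now [(6, 35), (8, 18), (10, 65), (12, 50), (15, 39), (20, 26)])
v21: WRITE c=13  (c history now [(2, 53), (5, 64), (13, 35), (14, 60), (19, 51), (21, 13)])
READ d @v2: history=[(9, 3)] -> no version <= 2 -> NONE
READ d @v10: history=[(9, 3)] -> pick v9 -> 3
v22: WRITE a=19  (a history now [(1, 56), (7, 57), (11, 0), (16, 22), (17, 51), (22, 19)])
v23: WRITE c=52  (c history now [(2, 53), (5, 64), (13, 35), (14, 60), (19, 51), (21, 13), (23, 52)])
Read results in order: ['NONE', '56', 'NONE', '57', 'NONE', '45', '56', 'NONE', '3']
NONE count = 4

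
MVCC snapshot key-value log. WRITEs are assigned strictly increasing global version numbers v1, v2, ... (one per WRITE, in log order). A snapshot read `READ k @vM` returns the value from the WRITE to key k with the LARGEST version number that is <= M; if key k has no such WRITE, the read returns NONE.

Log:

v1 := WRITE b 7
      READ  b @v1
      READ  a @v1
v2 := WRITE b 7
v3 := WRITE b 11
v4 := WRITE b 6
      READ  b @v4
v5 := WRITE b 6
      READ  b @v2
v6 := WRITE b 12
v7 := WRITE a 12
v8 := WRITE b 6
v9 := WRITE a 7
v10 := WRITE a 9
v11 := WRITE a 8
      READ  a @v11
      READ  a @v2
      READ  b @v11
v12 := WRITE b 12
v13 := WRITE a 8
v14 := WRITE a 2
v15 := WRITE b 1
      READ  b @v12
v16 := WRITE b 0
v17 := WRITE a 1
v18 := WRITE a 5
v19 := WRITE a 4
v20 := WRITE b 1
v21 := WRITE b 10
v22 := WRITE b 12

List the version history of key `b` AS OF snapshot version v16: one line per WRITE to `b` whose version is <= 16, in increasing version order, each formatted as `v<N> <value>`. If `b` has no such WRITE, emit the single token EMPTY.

Answer: v1 7
v2 7
v3 11
v4 6
v5 6
v6 12
v8 6
v12 12
v15 1
v16 0

Derivation:
Scan writes for key=b with version <= 16:
  v1 WRITE b 7 -> keep
  v2 WRITE b 7 -> keep
  v3 WRITE b 11 -> keep
  v4 WRITE b 6 -> keep
  v5 WRITE b 6 -> keep
  v6 WRITE b 12 -> keep
  v7 WRITE a 12 -> skip
  v8 WRITE b 6 -> keep
  v9 WRITE a 7 -> skip
  v10 WRITE a 9 -> skip
  v11 WRITE a 8 -> skip
  v12 WRITE b 12 -> keep
  v13 WRITE a 8 -> skip
  v14 WRITE a 2 -> skip
  v15 WRITE b 1 -> keep
  v16 WRITE b 0 -> keep
  v17 WRITE a 1 -> skip
  v18 WRITE a 5 -> skip
  v19 WRITE a 4 -> skip
  v20 WRITE b 1 -> drop (> snap)
  v21 WRITE b 10 -> drop (> snap)
  v22 WRITE b 12 -> drop (> snap)
Collected: [(1, 7), (2, 7), (3, 11), (4, 6), (5, 6), (6, 12), (8, 6), (12, 12), (15, 1), (16, 0)]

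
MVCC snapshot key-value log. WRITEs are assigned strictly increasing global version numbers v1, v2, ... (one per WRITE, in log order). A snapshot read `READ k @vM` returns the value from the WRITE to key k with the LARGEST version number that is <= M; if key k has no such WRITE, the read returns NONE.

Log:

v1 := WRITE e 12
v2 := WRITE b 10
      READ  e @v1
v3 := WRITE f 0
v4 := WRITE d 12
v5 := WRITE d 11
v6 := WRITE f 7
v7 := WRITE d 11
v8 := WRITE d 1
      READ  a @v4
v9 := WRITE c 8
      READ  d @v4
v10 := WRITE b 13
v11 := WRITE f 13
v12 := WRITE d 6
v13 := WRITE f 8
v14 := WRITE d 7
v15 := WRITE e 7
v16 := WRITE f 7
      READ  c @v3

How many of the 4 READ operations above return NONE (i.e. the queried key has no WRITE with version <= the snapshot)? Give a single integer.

Answer: 2

Derivation:
v1: WRITE e=12  (e history now [(1, 12)])
v2: WRITE b=10  (b history now [(2, 10)])
READ e @v1: history=[(1, 12)] -> pick v1 -> 12
v3: WRITE f=0  (f history now [(3, 0)])
v4: WRITE d=12  (d history now [(4, 12)])
v5: WRITE d=11  (d history now [(4, 12), (5, 11)])
v6: WRITE f=7  (f history now [(3, 0), (6, 7)])
v7: WRITE d=11  (d history now [(4, 12), (5, 11), (7, 11)])
v8: WRITE d=1  (d history now [(4, 12), (5, 11), (7, 11), (8, 1)])
READ a @v4: history=[] -> no version <= 4 -> NONE
v9: WRITE c=8  (c history now [(9, 8)])
READ d @v4: history=[(4, 12), (5, 11), (7, 11), (8, 1)] -> pick v4 -> 12
v10: WRITE b=13  (b history now [(2, 10), (10, 13)])
v11: WRITE f=13  (f history now [(3, 0), (6, 7), (11, 13)])
v12: WRITE d=6  (d history now [(4, 12), (5, 11), (7, 11), (8, 1), (12, 6)])
v13: WRITE f=8  (f history now [(3, 0), (6, 7), (11, 13), (13, 8)])
v14: WRITE d=7  (d history now [(4, 12), (5, 11), (7, 11), (8, 1), (12, 6), (14, 7)])
v15: WRITE e=7  (e history now [(1, 12), (15, 7)])
v16: WRITE f=7  (f history now [(3, 0), (6, 7), (11, 13), (13, 8), (16, 7)])
READ c @v3: history=[(9, 8)] -> no version <= 3 -> NONE
Read results in order: ['12', 'NONE', '12', 'NONE']
NONE count = 2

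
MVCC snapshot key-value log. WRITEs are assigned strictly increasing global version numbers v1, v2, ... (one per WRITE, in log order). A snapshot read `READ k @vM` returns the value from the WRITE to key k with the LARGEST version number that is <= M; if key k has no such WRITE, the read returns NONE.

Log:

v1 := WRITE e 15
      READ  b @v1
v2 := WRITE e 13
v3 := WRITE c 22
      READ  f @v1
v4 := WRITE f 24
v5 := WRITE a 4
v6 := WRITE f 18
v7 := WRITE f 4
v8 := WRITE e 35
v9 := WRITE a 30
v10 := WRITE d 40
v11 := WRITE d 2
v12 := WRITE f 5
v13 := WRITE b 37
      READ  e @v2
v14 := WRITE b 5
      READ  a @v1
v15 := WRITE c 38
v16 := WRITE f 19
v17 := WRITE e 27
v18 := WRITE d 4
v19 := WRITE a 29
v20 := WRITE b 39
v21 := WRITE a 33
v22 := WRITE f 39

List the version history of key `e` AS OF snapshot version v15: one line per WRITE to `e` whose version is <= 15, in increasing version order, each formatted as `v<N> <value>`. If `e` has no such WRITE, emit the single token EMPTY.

Answer: v1 15
v2 13
v8 35

Derivation:
Scan writes for key=e with version <= 15:
  v1 WRITE e 15 -> keep
  v2 WRITE e 13 -> keep
  v3 WRITE c 22 -> skip
  v4 WRITE f 24 -> skip
  v5 WRITE a 4 -> skip
  v6 WRITE f 18 -> skip
  v7 WRITE f 4 -> skip
  v8 WRITE e 35 -> keep
  v9 WRITE a 30 -> skip
  v10 WRITE d 40 -> skip
  v11 WRITE d 2 -> skip
  v12 WRITE f 5 -> skip
  v13 WRITE b 37 -> skip
  v14 WRITE b 5 -> skip
  v15 WRITE c 38 -> skip
  v16 WRITE f 19 -> skip
  v17 WRITE e 27 -> drop (> snap)
  v18 WRITE d 4 -> skip
  v19 WRITE a 29 -> skip
  v20 WRITE b 39 -> skip
  v21 WRITE a 33 -> skip
  v22 WRITE f 39 -> skip
Collected: [(1, 15), (2, 13), (8, 35)]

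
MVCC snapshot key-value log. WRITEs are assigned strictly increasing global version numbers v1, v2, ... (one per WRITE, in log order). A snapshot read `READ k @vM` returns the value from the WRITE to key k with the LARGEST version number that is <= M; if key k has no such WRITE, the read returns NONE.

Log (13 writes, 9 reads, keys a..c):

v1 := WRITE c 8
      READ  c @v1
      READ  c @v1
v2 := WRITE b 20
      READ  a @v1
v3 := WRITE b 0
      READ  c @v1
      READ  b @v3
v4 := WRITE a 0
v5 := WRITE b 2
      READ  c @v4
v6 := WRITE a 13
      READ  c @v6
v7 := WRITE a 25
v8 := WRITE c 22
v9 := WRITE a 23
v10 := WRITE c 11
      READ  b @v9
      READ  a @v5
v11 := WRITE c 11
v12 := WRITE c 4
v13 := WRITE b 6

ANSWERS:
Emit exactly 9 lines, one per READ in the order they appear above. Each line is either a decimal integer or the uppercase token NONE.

Answer: 8
8
NONE
8
0
8
8
2
0

Derivation:
v1: WRITE c=8  (c history now [(1, 8)])
READ c @v1: history=[(1, 8)] -> pick v1 -> 8
READ c @v1: history=[(1, 8)] -> pick v1 -> 8
v2: WRITE b=20  (b history now [(2, 20)])
READ a @v1: history=[] -> no version <= 1 -> NONE
v3: WRITE b=0  (b history now [(2, 20), (3, 0)])
READ c @v1: history=[(1, 8)] -> pick v1 -> 8
READ b @v3: history=[(2, 20), (3, 0)] -> pick v3 -> 0
v4: WRITE a=0  (a history now [(4, 0)])
v5: WRITE b=2  (b history now [(2, 20), (3, 0), (5, 2)])
READ c @v4: history=[(1, 8)] -> pick v1 -> 8
v6: WRITE a=13  (a history now [(4, 0), (6, 13)])
READ c @v6: history=[(1, 8)] -> pick v1 -> 8
v7: WRITE a=25  (a history now [(4, 0), (6, 13), (7, 25)])
v8: WRITE c=22  (c history now [(1, 8), (8, 22)])
v9: WRITE a=23  (a history now [(4, 0), (6, 13), (7, 25), (9, 23)])
v10: WRITE c=11  (c history now [(1, 8), (8, 22), (10, 11)])
READ b @v9: history=[(2, 20), (3, 0), (5, 2)] -> pick v5 -> 2
READ a @v5: history=[(4, 0), (6, 13), (7, 25), (9, 23)] -> pick v4 -> 0
v11: WRITE c=11  (c history now [(1, 8), (8, 22), (10, 11), (11, 11)])
v12: WRITE c=4  (c history now [(1, 8), (8, 22), (10, 11), (11, 11), (12, 4)])
v13: WRITE b=6  (b history now [(2, 20), (3, 0), (5, 2), (13, 6)])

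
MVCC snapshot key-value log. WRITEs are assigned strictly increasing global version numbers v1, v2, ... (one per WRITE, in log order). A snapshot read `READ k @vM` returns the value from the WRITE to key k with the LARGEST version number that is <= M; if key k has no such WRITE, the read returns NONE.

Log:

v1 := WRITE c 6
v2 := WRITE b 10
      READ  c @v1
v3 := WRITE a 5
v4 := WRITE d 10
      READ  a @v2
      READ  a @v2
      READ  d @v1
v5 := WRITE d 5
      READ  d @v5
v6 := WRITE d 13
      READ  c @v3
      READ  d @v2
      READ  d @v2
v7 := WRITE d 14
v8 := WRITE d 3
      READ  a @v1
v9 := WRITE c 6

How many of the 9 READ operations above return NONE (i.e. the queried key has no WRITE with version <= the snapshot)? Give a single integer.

Answer: 6

Derivation:
v1: WRITE c=6  (c history now [(1, 6)])
v2: WRITE b=10  (b history now [(2, 10)])
READ c @v1: history=[(1, 6)] -> pick v1 -> 6
v3: WRITE a=5  (a history now [(3, 5)])
v4: WRITE d=10  (d history now [(4, 10)])
READ a @v2: history=[(3, 5)] -> no version <= 2 -> NONE
READ a @v2: history=[(3, 5)] -> no version <= 2 -> NONE
READ d @v1: history=[(4, 10)] -> no version <= 1 -> NONE
v5: WRITE d=5  (d history now [(4, 10), (5, 5)])
READ d @v5: history=[(4, 10), (5, 5)] -> pick v5 -> 5
v6: WRITE d=13  (d history now [(4, 10), (5, 5), (6, 13)])
READ c @v3: history=[(1, 6)] -> pick v1 -> 6
READ d @v2: history=[(4, 10), (5, 5), (6, 13)] -> no version <= 2 -> NONE
READ d @v2: history=[(4, 10), (5, 5), (6, 13)] -> no version <= 2 -> NONE
v7: WRITE d=14  (d history now [(4, 10), (5, 5), (6, 13), (7, 14)])
v8: WRITE d=3  (d history now [(4, 10), (5, 5), (6, 13), (7, 14), (8, 3)])
READ a @v1: history=[(3, 5)] -> no version <= 1 -> NONE
v9: WRITE c=6  (c history now [(1, 6), (9, 6)])
Read results in order: ['6', 'NONE', 'NONE', 'NONE', '5', '6', 'NONE', 'NONE', 'NONE']
NONE count = 6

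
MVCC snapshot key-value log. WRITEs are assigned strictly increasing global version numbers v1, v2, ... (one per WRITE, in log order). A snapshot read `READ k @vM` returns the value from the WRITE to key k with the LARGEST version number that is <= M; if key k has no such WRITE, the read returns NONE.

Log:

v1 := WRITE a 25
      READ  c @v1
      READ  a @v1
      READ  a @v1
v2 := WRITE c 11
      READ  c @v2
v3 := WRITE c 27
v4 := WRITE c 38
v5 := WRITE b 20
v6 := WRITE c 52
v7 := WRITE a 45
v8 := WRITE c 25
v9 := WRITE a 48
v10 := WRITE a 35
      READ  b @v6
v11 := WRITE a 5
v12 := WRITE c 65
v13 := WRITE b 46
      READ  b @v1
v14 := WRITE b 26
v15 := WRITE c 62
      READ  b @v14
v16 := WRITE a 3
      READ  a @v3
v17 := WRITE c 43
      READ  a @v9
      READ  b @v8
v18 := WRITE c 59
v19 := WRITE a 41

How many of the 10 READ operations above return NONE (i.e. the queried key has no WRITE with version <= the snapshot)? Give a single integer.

Answer: 2

Derivation:
v1: WRITE a=25  (a history now [(1, 25)])
READ c @v1: history=[] -> no version <= 1 -> NONE
READ a @v1: history=[(1, 25)] -> pick v1 -> 25
READ a @v1: history=[(1, 25)] -> pick v1 -> 25
v2: WRITE c=11  (c history now [(2, 11)])
READ c @v2: history=[(2, 11)] -> pick v2 -> 11
v3: WRITE c=27  (c history now [(2, 11), (3, 27)])
v4: WRITE c=38  (c history now [(2, 11), (3, 27), (4, 38)])
v5: WRITE b=20  (b history now [(5, 20)])
v6: WRITE c=52  (c history now [(2, 11), (3, 27), (4, 38), (6, 52)])
v7: WRITE a=45  (a history now [(1, 25), (7, 45)])
v8: WRITE c=25  (c history now [(2, 11), (3, 27), (4, 38), (6, 52), (8, 25)])
v9: WRITE a=48  (a history now [(1, 25), (7, 45), (9, 48)])
v10: WRITE a=35  (a history now [(1, 25), (7, 45), (9, 48), (10, 35)])
READ b @v6: history=[(5, 20)] -> pick v5 -> 20
v11: WRITE a=5  (a history now [(1, 25), (7, 45), (9, 48), (10, 35), (11, 5)])
v12: WRITE c=65  (c history now [(2, 11), (3, 27), (4, 38), (6, 52), (8, 25), (12, 65)])
v13: WRITE b=46  (b history now [(5, 20), (13, 46)])
READ b @v1: history=[(5, 20), (13, 46)] -> no version <= 1 -> NONE
v14: WRITE b=26  (b history now [(5, 20), (13, 46), (14, 26)])
v15: WRITE c=62  (c history now [(2, 11), (3, 27), (4, 38), (6, 52), (8, 25), (12, 65), (15, 62)])
READ b @v14: history=[(5, 20), (13, 46), (14, 26)] -> pick v14 -> 26
v16: WRITE a=3  (a history now [(1, 25), (7, 45), (9, 48), (10, 35), (11, 5), (16, 3)])
READ a @v3: history=[(1, 25), (7, 45), (9, 48), (10, 35), (11, 5), (16, 3)] -> pick v1 -> 25
v17: WRITE c=43  (c history now [(2, 11), (3, 27), (4, 38), (6, 52), (8, 25), (12, 65), (15, 62), (17, 43)])
READ a @v9: history=[(1, 25), (7, 45), (9, 48), (10, 35), (11, 5), (16, 3)] -> pick v9 -> 48
READ b @v8: history=[(5, 20), (13, 46), (14, 26)] -> pick v5 -> 20
v18: WRITE c=59  (c history now [(2, 11), (3, 27), (4, 38), (6, 52), (8, 25), (12, 65), (15, 62), (17, 43), (18, 59)])
v19: WRITE a=41  (a history now [(1, 25), (7, 45), (9, 48), (10, 35), (11, 5), (16, 3), (19, 41)])
Read results in order: ['NONE', '25', '25', '11', '20', 'NONE', '26', '25', '48', '20']
NONE count = 2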